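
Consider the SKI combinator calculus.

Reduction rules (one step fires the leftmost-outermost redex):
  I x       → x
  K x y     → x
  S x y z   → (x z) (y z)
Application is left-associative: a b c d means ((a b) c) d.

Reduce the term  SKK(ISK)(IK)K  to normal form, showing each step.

  start: SKK(ISK)(IK)K
  [1] K(ISK)(K(ISK))(IK)K
  [2] ISK(IK)K
  [3] SK(IK)K
  [4] KK(IKK)
  [5] K

Answer: normal form = K  (in 5 steps)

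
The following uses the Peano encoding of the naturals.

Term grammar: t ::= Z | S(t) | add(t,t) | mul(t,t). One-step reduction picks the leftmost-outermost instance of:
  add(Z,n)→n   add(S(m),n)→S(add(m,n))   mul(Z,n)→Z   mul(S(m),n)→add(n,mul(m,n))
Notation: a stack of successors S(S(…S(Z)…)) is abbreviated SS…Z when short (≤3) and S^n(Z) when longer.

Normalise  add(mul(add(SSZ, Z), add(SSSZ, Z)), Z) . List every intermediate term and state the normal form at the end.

Answer: normal form = S^6(Z)  (in 29 steps)

Derivation:
  start: add(mul(add(SSZ, Z), add(SSSZ, Z)), Z)
  step 1: add(mul(S(add(SZ, Z)), add(SSSZ, Z)), Z)
  step 2: add(add(add(SSSZ, Z), mul(add(SZ, Z), add(SSSZ, Z))), Z)
  step 3: add(add(S(add(SSZ, Z)), mul(add(SZ, Z), add(SSSZ, Z))), Z)
  step 4: add(S(add(add(SSZ, Z), mul(add(SZ, Z), add(SSSZ, Z)))), Z)
  step 5: S(add(add(add(SSZ, Z), mul(add(SZ, Z), add(SSSZ, Z))), Z))
  step 6: S(add(add(S(add(SZ, Z)), mul(add(SZ, Z), add(SSSZ, Z))), Z))
  step 7: S(add(S(add(add(SZ, Z), mul(add(SZ, Z), add(SSSZ, Z)))), Z))
  step 8: S(S(add(add(add(SZ, Z), mul(add(SZ, Z), add(SSSZ, Z))), Z)))
  step 9: S(S(add(add(S(add(Z, Z)), mul(add(SZ, Z), add(SSSZ, Z))), Z)))
  step 10: S(S(add(S(add(add(Z, Z), mul(add(SZ, Z), add(SSSZ, Z)))), Z)))
  step 11: S(S(S(add(add(add(Z, Z), mul(add(SZ, Z), add(SSSZ, Z))), Z))))
  step 12: S(S(S(add(add(Z, mul(add(SZ, Z), add(SSSZ, Z))), Z))))
  step 13: S(S(S(add(mul(add(SZ, Z), add(SSSZ, Z)), Z))))
  step 14: S(S(S(add(mul(S(add(Z, Z)), add(SSSZ, Z)), Z))))
  step 15: S(S(S(add(add(add(SSSZ, Z), mul(add(Z, Z), add(SSSZ, Z))), Z))))
  step 16: S(S(S(add(add(S(add(SSZ, Z)), mul(add(Z, Z), add(SSSZ, Z))), Z))))
  step 17: S(S(S(add(S(add(add(SSZ, Z), mul(add(Z, Z), add(SSSZ, Z)))), Z))))
  step 18: S(S(S(S(add(add(add(SSZ, Z), mul(add(Z, Z), add(SSSZ, Z))), Z)))))
  step 19: S(S(S(S(add(add(S(add(SZ, Z)), mul(add(Z, Z), add(SSSZ, Z))), Z)))))
  step 20: S(S(S(S(add(S(add(add(SZ, Z), mul(add(Z, Z), add(SSSZ, Z)))), Z)))))
  step 21: S(S(S(S(S(add(add(add(SZ, Z), mul(add(Z, Z), add(SSSZ, Z))), Z))))))
  step 22: S(S(S(S(S(add(add(S(add(Z, Z)), mul(add(Z, Z), add(SSSZ, Z))), Z))))))
  step 23: S(S(S(S(S(add(S(add(add(Z, Z), mul(add(Z, Z), add(SSSZ, Z)))), Z))))))
  step 24: S(S(S(S(S(S(add(add(add(Z, Z), mul(add(Z, Z), add(SSSZ, Z))), Z)))))))
  step 25: S(S(S(S(S(S(add(add(Z, mul(add(Z, Z), add(SSSZ, Z))), Z)))))))
  step 26: S(S(S(S(S(S(add(mul(add(Z, Z), add(SSSZ, Z)), Z)))))))
  step 27: S(S(S(S(S(S(add(mul(Z, add(SSSZ, Z)), Z)))))))
  step 28: S(S(S(S(S(S(add(Z, Z)))))))
  step 29: S^6(Z)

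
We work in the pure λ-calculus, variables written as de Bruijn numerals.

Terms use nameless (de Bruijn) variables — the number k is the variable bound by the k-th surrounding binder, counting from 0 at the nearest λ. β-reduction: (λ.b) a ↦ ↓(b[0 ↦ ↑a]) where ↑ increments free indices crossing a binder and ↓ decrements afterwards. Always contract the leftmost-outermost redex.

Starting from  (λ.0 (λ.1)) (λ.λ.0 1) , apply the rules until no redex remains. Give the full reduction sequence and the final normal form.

  start: (λ.0 (λ.1)) (λ.λ.0 1)
  step 1: (λ.λ.0 1) (λ.λ.λ.0 1)
  step 2: λ.0 (λ.λ.λ.0 1)

Answer: normal form = λ.0 (λ.λ.λ.0 1)  (in 2 steps)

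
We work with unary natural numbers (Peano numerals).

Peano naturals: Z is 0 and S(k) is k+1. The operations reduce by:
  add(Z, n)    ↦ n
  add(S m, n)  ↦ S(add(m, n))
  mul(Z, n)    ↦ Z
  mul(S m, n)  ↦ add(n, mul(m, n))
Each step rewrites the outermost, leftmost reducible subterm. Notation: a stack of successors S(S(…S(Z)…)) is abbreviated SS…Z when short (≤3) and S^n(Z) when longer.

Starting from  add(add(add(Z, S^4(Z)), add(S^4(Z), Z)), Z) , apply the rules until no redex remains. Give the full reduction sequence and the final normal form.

Answer: normal form = S^8(Z)  (in 20 steps)

Reduction:
  start: add(add(add(Z, S^4(Z)), add(S^4(Z), Z)), Z)
  step 1: add(add(S^4(Z), add(S^4(Z), Z)), Z)
  step 2: add(S(add(SSSZ, add(S^4(Z), Z))), Z)
  step 3: S(add(add(SSSZ, add(S^4(Z), Z)), Z))
  step 4: S(add(S(add(SSZ, add(S^4(Z), Z))), Z))
  step 5: S(S(add(add(SSZ, add(S^4(Z), Z)), Z)))
  step 6: S(S(add(S(add(SZ, add(S^4(Z), Z))), Z)))
  step 7: S(S(S(add(add(SZ, add(S^4(Z), Z)), Z))))
  step 8: S(S(S(add(S(add(Z, add(S^4(Z), Z))), Z))))
  step 9: S(S(S(S(add(add(Z, add(S^4(Z), Z)), Z)))))
  step 10: S(S(S(S(add(add(S^4(Z), Z), Z)))))
  step 11: S(S(S(S(add(S(add(SSSZ, Z)), Z)))))
  step 12: S(S(S(S(S(add(add(SSSZ, Z), Z))))))
  step 13: S(S(S(S(S(add(S(add(SSZ, Z)), Z))))))
  step 14: S(S(S(S(S(S(add(add(SSZ, Z), Z)))))))
  step 15: S(S(S(S(S(S(add(S(add(SZ, Z)), Z)))))))
  step 16: S(S(S(S(S(S(S(add(add(SZ, Z), Z))))))))
  step 17: S(S(S(S(S(S(S(add(S(add(Z, Z)), Z))))))))
  step 18: S(S(S(S(S(S(S(S(add(add(Z, Z), Z)))))))))
  step 19: S(S(S(S(S(S(S(S(add(Z, Z)))))))))
  step 20: S^8(Z)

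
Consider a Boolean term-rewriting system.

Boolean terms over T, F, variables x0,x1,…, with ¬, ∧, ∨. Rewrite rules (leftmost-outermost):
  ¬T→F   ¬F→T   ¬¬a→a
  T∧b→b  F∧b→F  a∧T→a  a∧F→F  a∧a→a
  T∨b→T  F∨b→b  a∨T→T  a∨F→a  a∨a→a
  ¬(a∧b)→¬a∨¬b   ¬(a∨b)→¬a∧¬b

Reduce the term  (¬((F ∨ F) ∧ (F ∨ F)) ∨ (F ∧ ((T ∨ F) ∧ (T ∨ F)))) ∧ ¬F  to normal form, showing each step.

Answer: normal form = T  (in 8 steps)

Working:
  start: (¬((F ∨ F) ∧ (F ∨ F)) ∨ (F ∧ ((T ∨ F) ∧ (T ∨ F)))) ∧ ¬F
  step 1: ((¬(F ∨ F) ∨ ¬(F ∨ F)) ∨ (F ∧ ((T ∨ F) ∧ (T ∨ F)))) ∧ ¬F
  step 2: (¬(F ∨ F) ∨ (F ∧ ((T ∨ F) ∧ (T ∨ F)))) ∧ ¬F
  step 3: ((¬F ∧ ¬F) ∨ (F ∧ ((T ∨ F) ∧ (T ∨ F)))) ∧ ¬F
  step 4: (¬F ∨ (F ∧ ((T ∨ F) ∧ (T ∨ F)))) ∧ ¬F
  step 5: (T ∨ (F ∧ ((T ∨ F) ∧ (T ∨ F)))) ∧ ¬F
  step 6: T ∧ ¬F
  step 7: ¬F
  step 8: T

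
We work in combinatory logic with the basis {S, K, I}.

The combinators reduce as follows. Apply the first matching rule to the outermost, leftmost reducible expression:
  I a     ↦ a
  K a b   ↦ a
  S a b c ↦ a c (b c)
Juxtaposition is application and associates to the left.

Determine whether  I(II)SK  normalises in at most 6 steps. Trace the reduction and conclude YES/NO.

  start: I(II)SK
  step 1: IISK
  step 2: ISK
  step 3: SK

Answer: YES — reaches normal form SK in 3 ≤ 6 steps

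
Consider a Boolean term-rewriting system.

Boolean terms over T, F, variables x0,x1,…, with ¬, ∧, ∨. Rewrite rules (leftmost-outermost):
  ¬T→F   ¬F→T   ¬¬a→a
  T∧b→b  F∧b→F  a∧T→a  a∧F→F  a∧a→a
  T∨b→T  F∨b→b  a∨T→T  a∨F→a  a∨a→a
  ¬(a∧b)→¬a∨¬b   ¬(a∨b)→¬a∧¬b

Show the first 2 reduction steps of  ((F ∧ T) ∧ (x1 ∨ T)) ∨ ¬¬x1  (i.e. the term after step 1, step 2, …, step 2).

  start: ((F ∧ T) ∧ (x1 ∨ T)) ∨ ¬¬x1
  step 1: (F ∧ (x1 ∨ T)) ∨ ¬¬x1
  step 2: F ∨ ¬¬x1

Answer: after 2 steps: F ∨ ¬¬x1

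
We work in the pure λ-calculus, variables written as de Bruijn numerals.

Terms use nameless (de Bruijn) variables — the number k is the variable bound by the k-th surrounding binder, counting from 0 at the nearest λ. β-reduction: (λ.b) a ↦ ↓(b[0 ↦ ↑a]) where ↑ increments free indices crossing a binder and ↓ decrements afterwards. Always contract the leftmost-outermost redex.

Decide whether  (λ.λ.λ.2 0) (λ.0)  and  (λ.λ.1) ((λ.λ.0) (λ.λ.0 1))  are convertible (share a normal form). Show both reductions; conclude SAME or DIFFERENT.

Term A:
  start: (λ.λ.λ.2 0) (λ.0)
  →1  λ.λ.(λ.0) 0
  →2  λ.λ.0

Term B:
  start: (λ.λ.1) ((λ.λ.0) (λ.λ.0 1))
  →1  λ.(λ.λ.0) (λ.λ.0 1)
  →2  λ.λ.0

Answer: SAME — A ⇓ λ.λ.0, B ⇓ λ.λ.0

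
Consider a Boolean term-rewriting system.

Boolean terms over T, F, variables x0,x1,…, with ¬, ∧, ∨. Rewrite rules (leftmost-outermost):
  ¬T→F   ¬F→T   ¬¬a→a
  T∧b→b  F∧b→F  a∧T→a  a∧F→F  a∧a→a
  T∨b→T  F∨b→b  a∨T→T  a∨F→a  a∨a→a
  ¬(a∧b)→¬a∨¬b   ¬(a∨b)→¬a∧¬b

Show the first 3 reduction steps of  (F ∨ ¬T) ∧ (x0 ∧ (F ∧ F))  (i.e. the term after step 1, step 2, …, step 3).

  start: (F ∨ ¬T) ∧ (x0 ∧ (F ∧ F))
  →1  ¬T ∧ (x0 ∧ (F ∧ F))
  →2  F ∧ (x0 ∧ (F ∧ F))
  →3  F

Answer: after 3 steps: F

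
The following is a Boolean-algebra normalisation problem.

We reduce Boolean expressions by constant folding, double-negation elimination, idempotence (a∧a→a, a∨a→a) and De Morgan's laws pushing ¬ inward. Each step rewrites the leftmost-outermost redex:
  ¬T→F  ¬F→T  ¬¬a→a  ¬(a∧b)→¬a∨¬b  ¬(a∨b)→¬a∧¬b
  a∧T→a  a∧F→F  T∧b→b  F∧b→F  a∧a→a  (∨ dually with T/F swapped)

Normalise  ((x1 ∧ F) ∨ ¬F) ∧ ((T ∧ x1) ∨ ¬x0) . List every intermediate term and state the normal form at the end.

Answer: normal form = x1 ∨ ¬x0  (in 5 steps)

Reduction:
  start: ((x1 ∧ F) ∨ ¬F) ∧ ((T ∧ x1) ∨ ¬x0)
  step 1: (F ∨ ¬F) ∧ ((T ∧ x1) ∨ ¬x0)
  step 2: ¬F ∧ ((T ∧ x1) ∨ ¬x0)
  step 3: T ∧ ((T ∧ x1) ∨ ¬x0)
  step 4: (T ∧ x1) ∨ ¬x0
  step 5: x1 ∨ ¬x0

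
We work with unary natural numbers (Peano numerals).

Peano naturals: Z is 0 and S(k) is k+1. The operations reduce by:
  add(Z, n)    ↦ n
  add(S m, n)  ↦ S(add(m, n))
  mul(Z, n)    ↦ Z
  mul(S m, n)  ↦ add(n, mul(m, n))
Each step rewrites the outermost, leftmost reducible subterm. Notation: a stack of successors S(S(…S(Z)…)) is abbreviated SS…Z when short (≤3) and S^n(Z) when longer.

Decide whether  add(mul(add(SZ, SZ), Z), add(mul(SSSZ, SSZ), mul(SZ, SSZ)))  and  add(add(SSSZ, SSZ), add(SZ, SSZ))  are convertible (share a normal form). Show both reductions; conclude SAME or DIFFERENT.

Answer: SAME — A ⇓ S^8(Z), B ⇓ S^8(Z)

Reduction:
Term A:
  start: add(mul(add(SZ, SZ), Z), add(mul(SSSZ, SSZ), mul(SZ, SSZ)))
  [1] add(mul(S(add(Z, SZ)), Z), add(mul(SSSZ, SSZ), mul(SZ, SSZ)))
  [2] add(add(Z, mul(add(Z, SZ), Z)), add(mul(SSSZ, SSZ), mul(SZ, SSZ)))
  [3] add(mul(add(Z, SZ), Z), add(mul(SSSZ, SSZ), mul(SZ, SSZ)))
  [4] add(mul(SZ, Z), add(mul(SSSZ, SSZ), mul(SZ, SSZ)))
  [5] add(add(Z, mul(Z, Z)), add(mul(SSSZ, SSZ), mul(SZ, SSZ)))
  [6] add(mul(Z, Z), add(mul(SSSZ, SSZ), mul(SZ, SSZ)))
  [7] add(Z, add(mul(SSSZ, SSZ), mul(SZ, SSZ)))
  [8] add(mul(SSSZ, SSZ), mul(SZ, SSZ))
  [9] add(add(SSZ, mul(SSZ, SSZ)), mul(SZ, SSZ))
  [10] add(S(add(SZ, mul(SSZ, SSZ))), mul(SZ, SSZ))
  [11] S(add(add(SZ, mul(SSZ, SSZ)), mul(SZ, SSZ)))
  [12] S(add(S(add(Z, mul(SSZ, SSZ))), mul(SZ, SSZ)))
  [13] S(S(add(add(Z, mul(SSZ, SSZ)), mul(SZ, SSZ))))
  [14] S(S(add(mul(SSZ, SSZ), mul(SZ, SSZ))))
  [15] S(S(add(add(SSZ, mul(SZ, SSZ)), mul(SZ, SSZ))))
  [16] S(S(add(S(add(SZ, mul(SZ, SSZ))), mul(SZ, SSZ))))
  [17] S(S(S(add(add(SZ, mul(SZ, SSZ)), mul(SZ, SSZ)))))
  [18] S(S(S(add(S(add(Z, mul(SZ, SSZ))), mul(SZ, SSZ)))))
  [19] S(S(S(S(add(add(Z, mul(SZ, SSZ)), mul(SZ, SSZ))))))
  [20] S(S(S(S(add(mul(SZ, SSZ), mul(SZ, SSZ))))))
  [21] S(S(S(S(add(add(SSZ, mul(Z, SSZ)), mul(SZ, SSZ))))))
  [22] S(S(S(S(add(S(add(SZ, mul(Z, SSZ))), mul(SZ, SSZ))))))
  [23] S(S(S(S(S(add(add(SZ, mul(Z, SSZ)), mul(SZ, SSZ)))))))
  [24] S(S(S(S(S(add(S(add(Z, mul(Z, SSZ))), mul(SZ, SSZ)))))))
  [25] S(S(S(S(S(S(add(add(Z, mul(Z, SSZ)), mul(SZ, SSZ))))))))
  [26] S(S(S(S(S(S(add(mul(Z, SSZ), mul(SZ, SSZ))))))))
  [27] S(S(S(S(S(S(add(Z, mul(SZ, SSZ))))))))
  [28] S(S(S(S(S(S(mul(SZ, SSZ)))))))
  [29] S(S(S(S(S(S(add(SSZ, mul(Z, SSZ))))))))
  [30] S(S(S(S(S(S(S(add(SZ, mul(Z, SSZ)))))))))
  [31] S(S(S(S(S(S(S(S(add(Z, mul(Z, SSZ))))))))))
  [32] S(S(S(S(S(S(S(S(mul(Z, SSZ)))))))))
  [33] S^8(Z)

Term B:
  start: add(add(SSSZ, SSZ), add(SZ, SSZ))
  [1] add(S(add(SSZ, SSZ)), add(SZ, SSZ))
  [2] S(add(add(SSZ, SSZ), add(SZ, SSZ)))
  [3] S(add(S(add(SZ, SSZ)), add(SZ, SSZ)))
  [4] S(S(add(add(SZ, SSZ), add(SZ, SSZ))))
  [5] S(S(add(S(add(Z, SSZ)), add(SZ, SSZ))))
  [6] S(S(S(add(add(Z, SSZ), add(SZ, SSZ)))))
  [7] S(S(S(add(SSZ, add(SZ, SSZ)))))
  [8] S(S(S(S(add(SZ, add(SZ, SSZ))))))
  [9] S(S(S(S(S(add(Z, add(SZ, SSZ)))))))
  [10] S(S(S(S(S(add(SZ, SSZ))))))
  [11] S(S(S(S(S(S(add(Z, SSZ)))))))
  [12] S^8(Z)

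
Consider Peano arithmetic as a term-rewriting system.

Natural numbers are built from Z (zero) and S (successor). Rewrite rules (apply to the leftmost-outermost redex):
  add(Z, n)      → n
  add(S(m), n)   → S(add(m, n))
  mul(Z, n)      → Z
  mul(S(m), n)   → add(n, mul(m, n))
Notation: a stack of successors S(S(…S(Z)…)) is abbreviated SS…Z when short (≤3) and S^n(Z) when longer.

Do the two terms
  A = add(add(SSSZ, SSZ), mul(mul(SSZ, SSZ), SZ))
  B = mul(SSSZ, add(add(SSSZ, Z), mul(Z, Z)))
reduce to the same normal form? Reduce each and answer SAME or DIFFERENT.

Term A:
  start: add(add(SSSZ, SSZ), mul(mul(SSZ, SSZ), SZ))
  step 1: add(S(add(SSZ, SSZ)), mul(mul(SSZ, SSZ), SZ))
  step 2: S(add(add(SSZ, SSZ), mul(mul(SSZ, SSZ), SZ)))
  step 3: S(add(S(add(SZ, SSZ)), mul(mul(SSZ, SSZ), SZ)))
  step 4: S(S(add(add(SZ, SSZ), mul(mul(SSZ, SSZ), SZ))))
  step 5: S(S(add(S(add(Z, SSZ)), mul(mul(SSZ, SSZ), SZ))))
  step 6: S(S(S(add(add(Z, SSZ), mul(mul(SSZ, SSZ), SZ)))))
  step 7: S(S(S(add(SSZ, mul(mul(SSZ, SSZ), SZ)))))
  step 8: S(S(S(S(add(SZ, mul(mul(SSZ, SSZ), SZ))))))
  step 9: S(S(S(S(S(add(Z, mul(mul(SSZ, SSZ), SZ)))))))
  step 10: S(S(S(S(S(mul(mul(SSZ, SSZ), SZ))))))
  step 11: S(S(S(S(S(mul(add(SSZ, mul(SZ, SSZ)), SZ))))))
  step 12: S(S(S(S(S(mul(S(add(SZ, mul(SZ, SSZ))), SZ))))))
  step 13: S(S(S(S(S(add(SZ, mul(add(SZ, mul(SZ, SSZ)), SZ)))))))
  step 14: S(S(S(S(S(S(add(Z, mul(add(SZ, mul(SZ, SSZ)), SZ))))))))
  step 15: S(S(S(S(S(S(mul(add(SZ, mul(SZ, SSZ)), SZ)))))))
  step 16: S(S(S(S(S(S(mul(S(add(Z, mul(SZ, SSZ))), SZ)))))))
  step 17: S(S(S(S(S(S(add(SZ, mul(add(Z, mul(SZ, SSZ)), SZ))))))))
  step 18: S(S(S(S(S(S(S(add(Z, mul(add(Z, mul(SZ, SSZ)), SZ)))))))))
  step 19: S(S(S(S(S(S(S(mul(add(Z, mul(SZ, SSZ)), SZ))))))))
  step 20: S(S(S(S(S(S(S(mul(mul(SZ, SSZ), SZ))))))))
  step 21: S(S(S(S(S(S(S(mul(add(SSZ, mul(Z, SSZ)), SZ))))))))
  step 22: S(S(S(S(S(S(S(mul(S(add(SZ, mul(Z, SSZ))), SZ))))))))
  step 23: S(S(S(S(S(S(S(add(SZ, mul(add(SZ, mul(Z, SSZ)), SZ)))))))))
  step 24: S(S(S(S(S(S(S(S(add(Z, mul(add(SZ, mul(Z, SSZ)), SZ))))))))))
  step 25: S(S(S(S(S(S(S(S(mul(add(SZ, mul(Z, SSZ)), SZ)))))))))
  step 26: S(S(S(S(S(S(S(S(mul(S(add(Z, mul(Z, SSZ))), SZ)))))))))
  step 27: S(S(S(S(S(S(S(S(add(SZ, mul(add(Z, mul(Z, SSZ)), SZ))))))))))
  step 28: S(S(S(S(S(S(S(S(S(add(Z, mul(add(Z, mul(Z, SSZ)), SZ)))))))))))
  step 29: S(S(S(S(S(S(S(S(S(mul(add(Z, mul(Z, SSZ)), SZ))))))))))
  step 30: S(S(S(S(S(S(S(S(S(mul(mul(Z, SSZ), SZ))))))))))
  step 31: S(S(S(S(S(S(S(S(S(mul(Z, SZ))))))))))
  step 32: S^9(Z)

Term B:
  start: mul(SSSZ, add(add(SSSZ, Z), mul(Z, Z)))
  step 1: add(add(add(SSSZ, Z), mul(Z, Z)), mul(SSZ, add(add(SSSZ, Z), mul(Z, Z))))
  step 2: add(add(S(add(SSZ, Z)), mul(Z, Z)), mul(SSZ, add(add(SSSZ, Z), mul(Z, Z))))
  step 3: add(S(add(add(SSZ, Z), mul(Z, Z))), mul(SSZ, add(add(SSSZ, Z), mul(Z, Z))))
  step 4: S(add(add(add(SSZ, Z), mul(Z, Z)), mul(SSZ, add(add(SSSZ, Z), mul(Z, Z)))))
  step 5: S(add(add(S(add(SZ, Z)), mul(Z, Z)), mul(SSZ, add(add(SSSZ, Z), mul(Z, Z)))))
  step 6: S(add(S(add(add(SZ, Z), mul(Z, Z))), mul(SSZ, add(add(SSSZ, Z), mul(Z, Z)))))
  step 7: S(S(add(add(add(SZ, Z), mul(Z, Z)), mul(SSZ, add(add(SSSZ, Z), mul(Z, Z))))))
  step 8: S(S(add(add(S(add(Z, Z)), mul(Z, Z)), mul(SSZ, add(add(SSSZ, Z), mul(Z, Z))))))
  step 9: S(S(add(S(add(add(Z, Z), mul(Z, Z))), mul(SSZ, add(add(SSSZ, Z), mul(Z, Z))))))
  step 10: S(S(S(add(add(add(Z, Z), mul(Z, Z)), mul(SSZ, add(add(SSSZ, Z), mul(Z, Z)))))))
  step 11: S(S(S(add(add(Z, mul(Z, Z)), mul(SSZ, add(add(SSSZ, Z), mul(Z, Z)))))))
  step 12: S(S(S(add(mul(Z, Z), mul(SSZ, add(add(SSSZ, Z), mul(Z, Z)))))))
  step 13: S(S(S(add(Z, mul(SSZ, add(add(SSSZ, Z), mul(Z, Z)))))))
  step 14: S(S(S(mul(SSZ, add(add(SSSZ, Z), mul(Z, Z))))))
  step 15: S(S(S(add(add(add(SSSZ, Z), mul(Z, Z)), mul(SZ, add(add(SSSZ, Z), mul(Z, Z)))))))
  step 16: S(S(S(add(add(S(add(SSZ, Z)), mul(Z, Z)), mul(SZ, add(add(SSSZ, Z), mul(Z, Z)))))))
  step 17: S(S(S(add(S(add(add(SSZ, Z), mul(Z, Z))), mul(SZ, add(add(SSSZ, Z), mul(Z, Z)))))))
  step 18: S(S(S(S(add(add(add(SSZ, Z), mul(Z, Z)), mul(SZ, add(add(SSSZ, Z), mul(Z, Z))))))))
  step 19: S(S(S(S(add(add(S(add(SZ, Z)), mul(Z, Z)), mul(SZ, add(add(SSSZ, Z), mul(Z, Z))))))))
  step 20: S(S(S(S(add(S(add(add(SZ, Z), mul(Z, Z))), mul(SZ, add(add(SSSZ, Z), mul(Z, Z))))))))
  step 21: S(S(S(S(S(add(add(add(SZ, Z), mul(Z, Z)), mul(SZ, add(add(SSSZ, Z), mul(Z, Z)))))))))
  step 22: S(S(S(S(S(add(add(S(add(Z, Z)), mul(Z, Z)), mul(SZ, add(add(SSSZ, Z), mul(Z, Z)))))))))
  step 23: S(S(S(S(S(add(S(add(add(Z, Z), mul(Z, Z))), mul(SZ, add(add(SSSZ, Z), mul(Z, Z)))))))))
  step 24: S(S(S(S(S(S(add(add(add(Z, Z), mul(Z, Z)), mul(SZ, add(add(SSSZ, Z), mul(Z, Z))))))))))
  step 25: S(S(S(S(S(S(add(add(Z, mul(Z, Z)), mul(SZ, add(add(SSSZ, Z), mul(Z, Z))))))))))
  step 26: S(S(S(S(S(S(add(mul(Z, Z), mul(SZ, add(add(SSSZ, Z), mul(Z, Z))))))))))
  step 27: S(S(S(S(S(S(add(Z, mul(SZ, add(add(SSSZ, Z), mul(Z, Z))))))))))
  step 28: S(S(S(S(S(S(mul(SZ, add(add(SSSZ, Z), mul(Z, Z)))))))))
  step 29: S(S(S(S(S(S(add(add(add(SSSZ, Z), mul(Z, Z)), mul(Z, add(add(SSSZ, Z), mul(Z, Z))))))))))
  step 30: S(S(S(S(S(S(add(add(S(add(SSZ, Z)), mul(Z, Z)), mul(Z, add(add(SSSZ, Z), mul(Z, Z))))))))))
  step 31: S(S(S(S(S(S(add(S(add(add(SSZ, Z), mul(Z, Z))), mul(Z, add(add(SSSZ, Z), mul(Z, Z))))))))))
  step 32: S(S(S(S(S(S(S(add(add(add(SSZ, Z), mul(Z, Z)), mul(Z, add(add(SSSZ, Z), mul(Z, Z)))))))))))
  step 33: S(S(S(S(S(S(S(add(add(S(add(SZ, Z)), mul(Z, Z)), mul(Z, add(add(SSSZ, Z), mul(Z, Z)))))))))))
  step 34: S(S(S(S(S(S(S(add(S(add(add(SZ, Z), mul(Z, Z))), mul(Z, add(add(SSSZ, Z), mul(Z, Z)))))))))))
  step 35: S(S(S(S(S(S(S(S(add(add(add(SZ, Z), mul(Z, Z)), mul(Z, add(add(SSSZ, Z), mul(Z, Z))))))))))))
  step 36: S(S(S(S(S(S(S(S(add(add(S(add(Z, Z)), mul(Z, Z)), mul(Z, add(add(SSSZ, Z), mul(Z, Z))))))))))))
  step 37: S(S(S(S(S(S(S(S(add(S(add(add(Z, Z), mul(Z, Z))), mul(Z, add(add(SSSZ, Z), mul(Z, Z))))))))))))
  step 38: S(S(S(S(S(S(S(S(S(add(add(add(Z, Z), mul(Z, Z)), mul(Z, add(add(SSSZ, Z), mul(Z, Z)))))))))))))
  step 39: S(S(S(S(S(S(S(S(S(add(add(Z, mul(Z, Z)), mul(Z, add(add(SSSZ, Z), mul(Z, Z)))))))))))))
  step 40: S(S(S(S(S(S(S(S(S(add(mul(Z, Z), mul(Z, add(add(SSSZ, Z), mul(Z, Z)))))))))))))
  step 41: S(S(S(S(S(S(S(S(S(add(Z, mul(Z, add(add(SSSZ, Z), mul(Z, Z)))))))))))))
  step 42: S(S(S(S(S(S(S(S(S(mul(Z, add(add(SSSZ, Z), mul(Z, Z))))))))))))
  step 43: S^9(Z)

Answer: SAME — A ⇓ S^9(Z), B ⇓ S^9(Z)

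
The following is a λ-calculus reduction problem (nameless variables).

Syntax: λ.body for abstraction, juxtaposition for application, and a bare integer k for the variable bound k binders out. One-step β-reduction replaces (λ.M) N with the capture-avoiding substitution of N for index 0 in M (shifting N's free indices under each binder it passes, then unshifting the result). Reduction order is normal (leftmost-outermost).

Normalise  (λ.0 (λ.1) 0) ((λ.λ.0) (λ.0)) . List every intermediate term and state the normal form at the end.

  start: (λ.0 (λ.1) 0) ((λ.λ.0) (λ.0))
  step 1: (λ.λ.0) (λ.0) (λ.(λ.λ.0) (λ.0)) ((λ.λ.0) (λ.0))
  step 2: (λ.0) (λ.(λ.λ.0) (λ.0)) ((λ.λ.0) (λ.0))
  step 3: (λ.(λ.λ.0) (λ.0)) ((λ.λ.0) (λ.0))
  step 4: (λ.λ.0) (λ.0)
  step 5: λ.0

Answer: normal form = λ.0  (in 5 steps)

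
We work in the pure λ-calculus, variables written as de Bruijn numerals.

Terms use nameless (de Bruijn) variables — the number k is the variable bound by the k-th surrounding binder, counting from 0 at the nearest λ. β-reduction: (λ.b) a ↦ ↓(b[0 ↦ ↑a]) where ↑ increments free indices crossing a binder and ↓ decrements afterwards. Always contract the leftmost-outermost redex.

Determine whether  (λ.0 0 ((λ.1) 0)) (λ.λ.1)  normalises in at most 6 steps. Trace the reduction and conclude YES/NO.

Answer: YES — reaches normal form λ.λ.1 in 3 ≤ 6 steps

Working:
  start: (λ.0 0 ((λ.1) 0)) (λ.λ.1)
  [1] (λ.λ.1) (λ.λ.1) ((λ.λ.λ.1) (λ.λ.1))
  [2] (λ.λ.λ.1) ((λ.λ.λ.1) (λ.λ.1))
  [3] λ.λ.1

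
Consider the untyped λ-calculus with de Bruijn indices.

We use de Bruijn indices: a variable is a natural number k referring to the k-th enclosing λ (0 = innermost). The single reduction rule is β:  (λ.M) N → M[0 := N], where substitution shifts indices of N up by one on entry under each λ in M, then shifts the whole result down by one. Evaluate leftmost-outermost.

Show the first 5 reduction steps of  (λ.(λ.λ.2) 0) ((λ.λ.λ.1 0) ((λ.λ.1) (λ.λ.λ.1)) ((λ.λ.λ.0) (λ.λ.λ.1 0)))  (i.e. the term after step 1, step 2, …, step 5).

  start: (λ.(λ.λ.2) 0) ((λ.λ.λ.1 0) ((λ.λ.1) (λ.λ.λ.1)) ((λ.λ.λ.0) (λ.λ.λ.1 0)))
  step 1: (λ.λ.(λ.λ.λ.1 0) ((λ.λ.1) (λ.λ.λ.1)) ((λ.λ.λ.0) (λ.λ.λ.1 0))) ((λ.λ.λ.1 0) ((λ.λ.1) (λ.λ.λ.1)) ((λ.λ.λ.0) (λ.λ.λ.1 0)))
  step 2: λ.(λ.λ.λ.1 0) ((λ.λ.1) (λ.λ.λ.1)) ((λ.λ.λ.0) (λ.λ.λ.1 0))
  step 3: λ.(λ.λ.1 0) ((λ.λ.λ.0) (λ.λ.λ.1 0))
  step 4: λ.λ.(λ.λ.λ.0) (λ.λ.λ.1 0) 0
  step 5: λ.λ.(λ.λ.0) 0

Answer: after 5 steps: λ.λ.(λ.λ.0) 0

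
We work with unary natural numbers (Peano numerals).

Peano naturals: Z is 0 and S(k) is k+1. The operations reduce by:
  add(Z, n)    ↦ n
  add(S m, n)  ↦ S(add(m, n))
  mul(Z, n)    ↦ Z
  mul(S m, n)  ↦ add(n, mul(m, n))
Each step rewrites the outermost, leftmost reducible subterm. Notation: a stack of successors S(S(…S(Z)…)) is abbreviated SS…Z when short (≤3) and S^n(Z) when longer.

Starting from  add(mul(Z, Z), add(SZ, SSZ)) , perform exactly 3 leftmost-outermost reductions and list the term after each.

  start: add(mul(Z, Z), add(SZ, SSZ))
  [1] add(Z, add(SZ, SSZ))
  [2] add(SZ, SSZ)
  [3] S(add(Z, SSZ))

Answer: after 3 steps: S(add(Z, SSZ))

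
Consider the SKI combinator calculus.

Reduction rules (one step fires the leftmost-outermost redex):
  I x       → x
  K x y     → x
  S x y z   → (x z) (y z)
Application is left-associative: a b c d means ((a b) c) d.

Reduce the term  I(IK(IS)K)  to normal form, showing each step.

  start: I(IK(IS)K)
  step 1: IK(IS)K
  step 2: K(IS)K
  step 3: IS
  step 4: S

Answer: normal form = S  (in 4 steps)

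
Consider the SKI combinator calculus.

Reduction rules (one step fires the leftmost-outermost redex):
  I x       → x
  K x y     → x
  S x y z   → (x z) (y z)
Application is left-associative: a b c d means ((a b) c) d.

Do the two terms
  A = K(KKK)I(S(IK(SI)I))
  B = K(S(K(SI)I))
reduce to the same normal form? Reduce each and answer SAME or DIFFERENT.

Answer: SAME — A ⇓ K(S(SI)), B ⇓ K(S(SI))

Working:
Term A:
  start: K(KKK)I(S(IK(SI)I))
  step 1: KKK(S(IK(SI)I))
  step 2: K(S(IK(SI)I))
  step 3: K(S(K(SI)I))
  step 4: K(S(SI))

Term B:
  start: K(S(K(SI)I))
  step 1: K(S(SI))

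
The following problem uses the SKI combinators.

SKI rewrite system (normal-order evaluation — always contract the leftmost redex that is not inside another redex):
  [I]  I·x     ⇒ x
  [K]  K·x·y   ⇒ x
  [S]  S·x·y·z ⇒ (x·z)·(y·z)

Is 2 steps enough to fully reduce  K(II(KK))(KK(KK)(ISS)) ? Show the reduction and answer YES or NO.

  start: K(II(KK))(KK(KK)(ISS))
  →1  II(KK)
  →2  I(KK)

Answer: NO — after 2 steps the term is I(KK), not yet normal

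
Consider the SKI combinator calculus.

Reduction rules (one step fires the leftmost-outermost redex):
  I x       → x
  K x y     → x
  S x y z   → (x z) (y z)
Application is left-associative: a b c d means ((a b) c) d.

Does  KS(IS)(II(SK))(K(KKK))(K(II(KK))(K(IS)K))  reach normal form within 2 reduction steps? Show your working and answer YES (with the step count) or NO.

  start: KS(IS)(II(SK))(K(KKK))(K(II(KK))(K(IS)K))
  [1] S(II(SK))(K(KKK))(K(II(KK))(K(IS)K))
  [2] II(SK)(K(II(KK))(K(IS)K))(K(KKK)(K(II(KK))(K(IS)K)))

Answer: NO — after 2 steps the term is II(SK)(K(II(KK))(K(IS)K))(K(KKK)(K(II(KK))(K(IS)K))), not yet normal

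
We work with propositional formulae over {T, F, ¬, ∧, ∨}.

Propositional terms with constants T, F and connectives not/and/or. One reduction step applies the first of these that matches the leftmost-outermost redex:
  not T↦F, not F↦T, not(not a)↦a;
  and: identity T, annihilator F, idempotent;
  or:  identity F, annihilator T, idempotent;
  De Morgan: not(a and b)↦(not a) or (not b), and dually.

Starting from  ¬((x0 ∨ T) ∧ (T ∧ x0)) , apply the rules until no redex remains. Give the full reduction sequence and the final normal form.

Answer: normal form = ¬x0  (in 8 steps)

Reduction:
  start: ¬((x0 ∨ T) ∧ (T ∧ x0))
  step 1: ¬(x0 ∨ T) ∨ ¬(T ∧ x0)
  step 2: (¬x0 ∧ ¬T) ∨ ¬(T ∧ x0)
  step 3: (¬x0 ∧ F) ∨ ¬(T ∧ x0)
  step 4: F ∨ ¬(T ∧ x0)
  step 5: ¬(T ∧ x0)
  step 6: ¬T ∨ ¬x0
  step 7: F ∨ ¬x0
  step 8: ¬x0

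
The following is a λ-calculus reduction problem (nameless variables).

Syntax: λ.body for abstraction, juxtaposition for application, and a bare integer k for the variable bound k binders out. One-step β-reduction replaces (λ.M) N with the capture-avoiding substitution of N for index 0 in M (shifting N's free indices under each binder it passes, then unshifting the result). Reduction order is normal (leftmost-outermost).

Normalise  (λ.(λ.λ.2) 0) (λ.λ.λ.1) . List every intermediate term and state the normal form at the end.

Answer: normal form = λ.λ.λ.λ.1  (in 2 steps)

Derivation:
  start: (λ.(λ.λ.2) 0) (λ.λ.λ.1)
  [1] (λ.λ.λ.λ.λ.1) (λ.λ.λ.1)
  [2] λ.λ.λ.λ.1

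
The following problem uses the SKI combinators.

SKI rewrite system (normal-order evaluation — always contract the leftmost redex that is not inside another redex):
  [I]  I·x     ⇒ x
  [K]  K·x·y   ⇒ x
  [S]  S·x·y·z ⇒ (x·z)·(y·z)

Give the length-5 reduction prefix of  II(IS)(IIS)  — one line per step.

Answer: after 5 steps: SS

Working:
  start: II(IS)(IIS)
  →1  I(IS)(IIS)
  →2  IS(IIS)
  →3  S(IIS)
  →4  S(IS)
  →5  SS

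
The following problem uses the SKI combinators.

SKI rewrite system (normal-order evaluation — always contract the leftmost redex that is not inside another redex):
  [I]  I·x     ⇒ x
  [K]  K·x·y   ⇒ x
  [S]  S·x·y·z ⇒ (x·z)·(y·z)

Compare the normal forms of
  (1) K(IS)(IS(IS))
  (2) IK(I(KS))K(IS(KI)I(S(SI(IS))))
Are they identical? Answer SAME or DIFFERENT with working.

Term A:
  start: K(IS)(IS(IS))
  →1  IS
  →2  S

Term B:
  start: IK(I(KS))K(IS(KI)I(S(SI(IS))))
  →1  K(I(KS))K(IS(KI)I(S(SI(IS))))
  →2  I(KS)(IS(KI)I(S(SI(IS))))
  →3  KS(IS(KI)I(S(SI(IS))))
  →4  S

Answer: SAME — A ⇓ S, B ⇓ S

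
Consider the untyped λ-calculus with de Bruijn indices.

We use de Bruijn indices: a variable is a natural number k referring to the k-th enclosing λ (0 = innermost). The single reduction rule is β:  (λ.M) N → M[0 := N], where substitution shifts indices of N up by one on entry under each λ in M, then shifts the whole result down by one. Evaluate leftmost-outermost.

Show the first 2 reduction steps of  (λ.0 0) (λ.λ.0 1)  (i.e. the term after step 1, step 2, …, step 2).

Answer: after 2 steps: λ.0 (λ.λ.0 1)

Reduction:
  start: (λ.0 0) (λ.λ.0 1)
  →1  (λ.λ.0 1) (λ.λ.0 1)
  →2  λ.0 (λ.λ.0 1)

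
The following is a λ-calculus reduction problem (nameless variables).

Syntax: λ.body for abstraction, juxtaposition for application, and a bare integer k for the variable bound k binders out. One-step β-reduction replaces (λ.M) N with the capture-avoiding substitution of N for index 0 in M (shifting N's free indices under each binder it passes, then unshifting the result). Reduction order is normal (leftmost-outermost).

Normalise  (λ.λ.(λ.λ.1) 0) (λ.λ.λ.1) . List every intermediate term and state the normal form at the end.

Answer: normal form = λ.λ.1  (in 2 steps)

Working:
  start: (λ.λ.(λ.λ.1) 0) (λ.λ.λ.1)
  [1] λ.(λ.λ.1) 0
  [2] λ.λ.1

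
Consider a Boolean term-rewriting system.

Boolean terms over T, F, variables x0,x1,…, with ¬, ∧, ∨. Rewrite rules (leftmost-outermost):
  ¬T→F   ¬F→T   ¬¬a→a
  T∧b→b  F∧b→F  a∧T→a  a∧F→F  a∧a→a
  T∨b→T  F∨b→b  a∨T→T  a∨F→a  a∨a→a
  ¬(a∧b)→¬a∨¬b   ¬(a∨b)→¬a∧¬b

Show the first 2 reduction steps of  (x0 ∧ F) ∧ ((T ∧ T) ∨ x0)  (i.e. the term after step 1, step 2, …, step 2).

Answer: after 2 steps: F

Derivation:
  start: (x0 ∧ F) ∧ ((T ∧ T) ∨ x0)
  [1] F ∧ ((T ∧ T) ∨ x0)
  [2] F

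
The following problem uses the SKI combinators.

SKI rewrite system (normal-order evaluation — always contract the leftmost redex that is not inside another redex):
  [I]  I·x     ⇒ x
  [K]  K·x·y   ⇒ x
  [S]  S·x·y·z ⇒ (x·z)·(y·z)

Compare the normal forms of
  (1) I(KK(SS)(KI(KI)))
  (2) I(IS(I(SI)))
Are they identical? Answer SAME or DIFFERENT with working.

Term A:
  start: I(KK(SS)(KI(KI)))
  →1  KK(SS)(KI(KI))
  →2  K(KI(KI))
  →3  KI

Term B:
  start: I(IS(I(SI)))
  →1  IS(I(SI))
  →2  S(I(SI))
  →3  S(SI)

Answer: DIFFERENT — A ⇓ KI, B ⇓ S(SI)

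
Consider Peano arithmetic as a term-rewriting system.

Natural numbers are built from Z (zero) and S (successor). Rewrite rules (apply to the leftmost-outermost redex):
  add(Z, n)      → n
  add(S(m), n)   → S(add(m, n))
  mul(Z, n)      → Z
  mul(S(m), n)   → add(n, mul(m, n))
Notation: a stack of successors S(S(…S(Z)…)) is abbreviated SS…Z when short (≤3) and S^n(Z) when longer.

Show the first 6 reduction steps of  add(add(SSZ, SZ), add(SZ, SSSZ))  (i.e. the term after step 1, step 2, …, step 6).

  start: add(add(SSZ, SZ), add(SZ, SSSZ))
  step 1: add(S(add(SZ, SZ)), add(SZ, SSSZ))
  step 2: S(add(add(SZ, SZ), add(SZ, SSSZ)))
  step 3: S(add(S(add(Z, SZ)), add(SZ, SSSZ)))
  step 4: S(S(add(add(Z, SZ), add(SZ, SSSZ))))
  step 5: S(S(add(SZ, add(SZ, SSSZ))))
  step 6: S(S(S(add(Z, add(SZ, SSSZ)))))

Answer: after 6 steps: S(S(S(add(Z, add(SZ, SSSZ)))))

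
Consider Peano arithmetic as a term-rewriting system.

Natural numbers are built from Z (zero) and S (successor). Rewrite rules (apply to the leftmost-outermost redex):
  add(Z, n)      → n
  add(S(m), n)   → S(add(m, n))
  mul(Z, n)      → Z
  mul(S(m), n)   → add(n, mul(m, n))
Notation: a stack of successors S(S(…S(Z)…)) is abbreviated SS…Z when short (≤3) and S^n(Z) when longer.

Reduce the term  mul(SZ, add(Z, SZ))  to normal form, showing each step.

Answer: normal form = SZ  (in 5 steps)

Reduction:
  start: mul(SZ, add(Z, SZ))
  →1  add(add(Z, SZ), mul(Z, add(Z, SZ)))
  →2  add(SZ, mul(Z, add(Z, SZ)))
  →3  S(add(Z, mul(Z, add(Z, SZ))))
  →4  S(mul(Z, add(Z, SZ)))
  →5  SZ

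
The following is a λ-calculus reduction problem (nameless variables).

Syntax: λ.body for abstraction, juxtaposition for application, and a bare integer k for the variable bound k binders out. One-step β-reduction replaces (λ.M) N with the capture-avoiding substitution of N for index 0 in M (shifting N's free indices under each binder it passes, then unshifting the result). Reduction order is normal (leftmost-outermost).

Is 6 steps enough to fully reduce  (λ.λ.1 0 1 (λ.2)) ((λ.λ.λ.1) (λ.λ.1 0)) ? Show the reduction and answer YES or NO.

  start: (λ.λ.1 0 1 (λ.2)) ((λ.λ.λ.1) (λ.λ.1 0))
  [1] λ.(λ.λ.λ.1) (λ.λ.1 0) 0 ((λ.λ.λ.1) (λ.λ.1 0)) (λ.(λ.λ.λ.1) (λ.λ.1 0))
  [2] λ.(λ.λ.1) 0 ((λ.λ.λ.1) (λ.λ.1 0)) (λ.(λ.λ.λ.1) (λ.λ.1 0))
  [3] λ.(λ.1) ((λ.λ.λ.1) (λ.λ.1 0)) (λ.(λ.λ.λ.1) (λ.λ.1 0))
  [4] λ.0 (λ.(λ.λ.λ.1) (λ.λ.1 0))
  [5] λ.0 (λ.λ.λ.1)

Answer: YES — reaches normal form λ.0 (λ.λ.λ.1) in 5 ≤ 6 steps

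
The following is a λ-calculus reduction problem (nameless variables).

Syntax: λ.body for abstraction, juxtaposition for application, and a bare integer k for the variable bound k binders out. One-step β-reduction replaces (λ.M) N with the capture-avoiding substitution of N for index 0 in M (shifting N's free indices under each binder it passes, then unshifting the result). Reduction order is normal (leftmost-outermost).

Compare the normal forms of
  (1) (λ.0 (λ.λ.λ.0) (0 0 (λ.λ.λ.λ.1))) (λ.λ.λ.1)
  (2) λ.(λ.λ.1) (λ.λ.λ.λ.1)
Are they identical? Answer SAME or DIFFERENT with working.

Term A:
  start: (λ.0 (λ.λ.λ.0) (0 0 (λ.λ.λ.λ.1))) (λ.λ.λ.1)
  [1] (λ.λ.λ.1) (λ.λ.λ.0) ((λ.λ.λ.1) (λ.λ.λ.1) (λ.λ.λ.λ.1))
  [2] (λ.λ.1) ((λ.λ.λ.1) (λ.λ.λ.1) (λ.λ.λ.λ.1))
  [3] λ.(λ.λ.λ.1) (λ.λ.λ.1) (λ.λ.λ.λ.1)
  [4] λ.(λ.λ.1) (λ.λ.λ.λ.1)
  [5] λ.λ.λ.λ.λ.λ.1

Term B:
  start: λ.(λ.λ.1) (λ.λ.λ.λ.1)
  [1] λ.λ.λ.λ.λ.λ.1

Answer: SAME — A ⇓ λ.λ.λ.λ.λ.λ.1, B ⇓ λ.λ.λ.λ.λ.λ.1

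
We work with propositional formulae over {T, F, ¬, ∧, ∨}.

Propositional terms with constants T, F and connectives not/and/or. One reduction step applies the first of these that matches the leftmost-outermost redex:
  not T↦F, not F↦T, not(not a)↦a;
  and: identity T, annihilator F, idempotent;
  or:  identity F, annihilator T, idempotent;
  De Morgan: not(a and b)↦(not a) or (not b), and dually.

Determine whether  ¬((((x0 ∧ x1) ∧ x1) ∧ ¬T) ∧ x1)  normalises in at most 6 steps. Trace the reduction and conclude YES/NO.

  start: ¬((((x0 ∧ x1) ∧ x1) ∧ ¬T) ∧ x1)
  step 1: ¬(((x0 ∧ x1) ∧ x1) ∧ ¬T) ∨ ¬x1
  step 2: (¬((x0 ∧ x1) ∧ x1) ∨ ¬¬T) ∨ ¬x1
  step 3: ((¬(x0 ∧ x1) ∨ ¬x1) ∨ ¬¬T) ∨ ¬x1
  step 4: (((¬x0 ∨ ¬x1) ∨ ¬x1) ∨ ¬¬T) ∨ ¬x1
  step 5: (((¬x0 ∨ ¬x1) ∨ ¬x1) ∨ T) ∨ ¬x1
  step 6: T ∨ ¬x1

Answer: NO — after 6 steps the term is T ∨ ¬x1, not yet normal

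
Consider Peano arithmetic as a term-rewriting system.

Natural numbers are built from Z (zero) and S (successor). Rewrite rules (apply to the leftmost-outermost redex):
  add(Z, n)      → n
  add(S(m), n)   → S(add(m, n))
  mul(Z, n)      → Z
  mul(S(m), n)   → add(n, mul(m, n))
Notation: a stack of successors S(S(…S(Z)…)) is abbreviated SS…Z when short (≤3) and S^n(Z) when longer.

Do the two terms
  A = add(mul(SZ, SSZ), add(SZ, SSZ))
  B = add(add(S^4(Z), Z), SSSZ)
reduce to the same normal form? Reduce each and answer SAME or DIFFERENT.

Answer: DIFFERENT — A ⇓ S^5(Z), B ⇓ S^7(Z)

Working:
Term A:
  start: add(mul(SZ, SSZ), add(SZ, SSZ))
  →1  add(add(SSZ, mul(Z, SSZ)), add(SZ, SSZ))
  →2  add(S(add(SZ, mul(Z, SSZ))), add(SZ, SSZ))
  →3  S(add(add(SZ, mul(Z, SSZ)), add(SZ, SSZ)))
  →4  S(add(S(add(Z, mul(Z, SSZ))), add(SZ, SSZ)))
  →5  S(S(add(add(Z, mul(Z, SSZ)), add(SZ, SSZ))))
  →6  S(S(add(mul(Z, SSZ), add(SZ, SSZ))))
  →7  S(S(add(Z, add(SZ, SSZ))))
  →8  S(S(add(SZ, SSZ)))
  →9  S(S(S(add(Z, SSZ))))
  →10  S^5(Z)

Term B:
  start: add(add(S^4(Z), Z), SSSZ)
  →1  add(S(add(SSSZ, Z)), SSSZ)
  →2  S(add(add(SSSZ, Z), SSSZ))
  →3  S(add(S(add(SSZ, Z)), SSSZ))
  →4  S(S(add(add(SSZ, Z), SSSZ)))
  →5  S(S(add(S(add(SZ, Z)), SSSZ)))
  →6  S(S(S(add(add(SZ, Z), SSSZ))))
  →7  S(S(S(add(S(add(Z, Z)), SSSZ))))
  →8  S(S(S(S(add(add(Z, Z), SSSZ)))))
  →9  S(S(S(S(add(Z, SSSZ)))))
  →10  S^7(Z)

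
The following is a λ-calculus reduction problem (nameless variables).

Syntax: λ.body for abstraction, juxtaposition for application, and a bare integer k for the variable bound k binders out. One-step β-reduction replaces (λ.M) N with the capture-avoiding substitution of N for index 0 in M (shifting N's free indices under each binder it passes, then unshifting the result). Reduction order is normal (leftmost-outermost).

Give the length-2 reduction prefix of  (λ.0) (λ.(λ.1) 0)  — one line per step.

  start: (λ.0) (λ.(λ.1) 0)
  [1] λ.(λ.1) 0
  [2] λ.0

Answer: after 2 steps: λ.0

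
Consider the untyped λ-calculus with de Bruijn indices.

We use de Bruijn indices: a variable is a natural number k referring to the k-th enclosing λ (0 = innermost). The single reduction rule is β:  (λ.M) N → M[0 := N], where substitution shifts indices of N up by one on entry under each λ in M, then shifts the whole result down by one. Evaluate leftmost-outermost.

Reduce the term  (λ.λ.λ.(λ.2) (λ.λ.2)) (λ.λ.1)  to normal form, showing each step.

  start: (λ.λ.λ.(λ.2) (λ.λ.2)) (λ.λ.1)
  →1  λ.λ.(λ.2) (λ.λ.2)
  →2  λ.λ.1

Answer: normal form = λ.λ.1  (in 2 steps)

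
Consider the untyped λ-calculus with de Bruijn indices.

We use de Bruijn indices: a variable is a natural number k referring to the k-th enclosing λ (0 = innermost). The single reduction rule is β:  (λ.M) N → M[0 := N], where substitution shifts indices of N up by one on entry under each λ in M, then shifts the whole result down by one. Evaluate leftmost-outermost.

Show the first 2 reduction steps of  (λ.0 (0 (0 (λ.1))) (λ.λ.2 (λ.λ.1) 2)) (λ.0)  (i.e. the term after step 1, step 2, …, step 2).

Answer: after 2 steps: (λ.0) ((λ.0) (λ.λ.0)) (λ.λ.(λ.0) (λ.λ.1) (λ.0))

Working:
  start: (λ.0 (0 (0 (λ.1))) (λ.λ.2 (λ.λ.1) 2)) (λ.0)
  [1] (λ.0) ((λ.0) ((λ.0) (λ.λ.0))) (λ.λ.(λ.0) (λ.λ.1) (λ.0))
  [2] (λ.0) ((λ.0) (λ.λ.0)) (λ.λ.(λ.0) (λ.λ.1) (λ.0))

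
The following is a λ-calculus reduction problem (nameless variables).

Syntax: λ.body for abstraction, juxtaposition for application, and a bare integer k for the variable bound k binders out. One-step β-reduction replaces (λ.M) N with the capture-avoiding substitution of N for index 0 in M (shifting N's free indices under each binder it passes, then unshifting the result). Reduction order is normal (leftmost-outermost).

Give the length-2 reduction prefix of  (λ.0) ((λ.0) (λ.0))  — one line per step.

Answer: after 2 steps: λ.0

Reduction:
  start: (λ.0) ((λ.0) (λ.0))
  →1  (λ.0) (λ.0)
  →2  λ.0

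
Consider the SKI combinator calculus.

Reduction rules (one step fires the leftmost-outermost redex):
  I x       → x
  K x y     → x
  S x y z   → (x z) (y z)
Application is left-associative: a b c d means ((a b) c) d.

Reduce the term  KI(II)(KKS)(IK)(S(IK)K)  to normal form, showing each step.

Answer: normal form = K  (in 5 steps)

Derivation:
  start: KI(II)(KKS)(IK)(S(IK)K)
  step 1: I(KKS)(IK)(S(IK)K)
  step 2: KKS(IK)(S(IK)K)
  step 3: K(IK)(S(IK)K)
  step 4: IK
  step 5: K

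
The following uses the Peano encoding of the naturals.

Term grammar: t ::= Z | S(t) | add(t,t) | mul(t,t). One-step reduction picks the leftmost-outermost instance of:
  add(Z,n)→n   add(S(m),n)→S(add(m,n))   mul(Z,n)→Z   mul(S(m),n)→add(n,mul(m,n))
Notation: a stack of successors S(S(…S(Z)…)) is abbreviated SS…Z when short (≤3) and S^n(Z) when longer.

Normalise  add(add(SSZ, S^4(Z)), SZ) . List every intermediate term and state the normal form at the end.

Answer: normal form = S^7(Z)  (in 10 steps)

Reduction:
  start: add(add(SSZ, S^4(Z)), SZ)
  [1] add(S(add(SZ, S^4(Z))), SZ)
  [2] S(add(add(SZ, S^4(Z)), SZ))
  [3] S(add(S(add(Z, S^4(Z))), SZ))
  [4] S(S(add(add(Z, S^4(Z)), SZ)))
  [5] S(S(add(S^4(Z), SZ)))
  [6] S(S(S(add(SSSZ, SZ))))
  [7] S(S(S(S(add(SSZ, SZ)))))
  [8] S(S(S(S(S(add(SZ, SZ))))))
  [9] S(S(S(S(S(S(add(Z, SZ)))))))
  [10] S^7(Z)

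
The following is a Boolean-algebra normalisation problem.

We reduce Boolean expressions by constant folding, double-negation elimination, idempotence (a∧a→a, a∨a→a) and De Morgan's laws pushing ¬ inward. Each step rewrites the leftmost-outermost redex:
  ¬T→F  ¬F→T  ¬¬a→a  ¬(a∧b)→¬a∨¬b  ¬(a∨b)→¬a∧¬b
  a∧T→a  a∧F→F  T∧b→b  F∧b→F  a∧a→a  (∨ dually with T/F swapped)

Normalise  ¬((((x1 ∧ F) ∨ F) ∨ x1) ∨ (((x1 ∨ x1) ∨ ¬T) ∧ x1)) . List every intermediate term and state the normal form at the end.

Answer: normal form = ¬x1  (in 17 steps)

Reduction:
  start: ¬((((x1 ∧ F) ∨ F) ∨ x1) ∨ (((x1 ∨ x1) ∨ ¬T) ∧ x1))
  [1] ¬(((x1 ∧ F) ∨ F) ∨ x1) ∧ ¬(((x1 ∨ x1) ∨ ¬T) ∧ x1)
  [2] (¬((x1 ∧ F) ∨ F) ∧ ¬x1) ∧ ¬(((x1 ∨ x1) ∨ ¬T) ∧ x1)
  [3] ((¬(x1 ∧ F) ∧ ¬F) ∧ ¬x1) ∧ ¬(((x1 ∨ x1) ∨ ¬T) ∧ x1)
  [4] (((¬x1 ∨ ¬F) ∧ ¬F) ∧ ¬x1) ∧ ¬(((x1 ∨ x1) ∨ ¬T) ∧ x1)
  [5] (((¬x1 ∨ T) ∧ ¬F) ∧ ¬x1) ∧ ¬(((x1 ∨ x1) ∨ ¬T) ∧ x1)
  [6] ((T ∧ ¬F) ∧ ¬x1) ∧ ¬(((x1 ∨ x1) ∨ ¬T) ∧ x1)
  [7] (¬F ∧ ¬x1) ∧ ¬(((x1 ∨ x1) ∨ ¬T) ∧ x1)
  [8] (T ∧ ¬x1) ∧ ¬(((x1 ∨ x1) ∨ ¬T) ∧ x1)
  [9] ¬x1 ∧ ¬(((x1 ∨ x1) ∨ ¬T) ∧ x1)
  [10] ¬x1 ∧ (¬((x1 ∨ x1) ∨ ¬T) ∨ ¬x1)
  [11] ¬x1 ∧ ((¬(x1 ∨ x1) ∧ ¬¬T) ∨ ¬x1)
  [12] ¬x1 ∧ (((¬x1 ∧ ¬x1) ∧ ¬¬T) ∨ ¬x1)
  [13] ¬x1 ∧ ((¬x1 ∧ ¬¬T) ∨ ¬x1)
  [14] ¬x1 ∧ ((¬x1 ∧ T) ∨ ¬x1)
  [15] ¬x1 ∧ (¬x1 ∨ ¬x1)
  [16] ¬x1 ∧ ¬x1
  [17] ¬x1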